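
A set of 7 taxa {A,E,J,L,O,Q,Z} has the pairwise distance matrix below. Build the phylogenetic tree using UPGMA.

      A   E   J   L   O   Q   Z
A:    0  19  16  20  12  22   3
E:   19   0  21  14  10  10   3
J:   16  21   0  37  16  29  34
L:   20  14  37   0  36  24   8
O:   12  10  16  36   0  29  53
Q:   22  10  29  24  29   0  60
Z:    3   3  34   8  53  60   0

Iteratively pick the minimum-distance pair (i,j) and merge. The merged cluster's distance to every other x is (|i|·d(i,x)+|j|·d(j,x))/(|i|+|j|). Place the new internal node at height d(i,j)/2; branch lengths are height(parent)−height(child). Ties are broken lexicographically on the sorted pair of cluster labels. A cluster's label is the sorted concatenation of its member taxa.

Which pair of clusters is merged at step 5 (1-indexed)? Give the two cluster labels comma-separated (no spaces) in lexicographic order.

EJO,Q

step 1: merge (A,Z) at d=3; branch lengths A→3/2, Z→3/2; new cluster AZ
  updated: d(AZ,E)=11, d(AZ,J)=25, d(AZ,L)=14, d(AZ,O)=65/2, d(AZ,Q)=41
step 2: merge (E,O) at d=10; branch lengths E→5, O→5; new cluster EO
  updated: d(AZ,EO)=87/4, d(EO,J)=37/2, d(EO,L)=25, d(EO,Q)=39/2
step 3: merge (AZ,L) at d=14; branch lengths AZ→11/2, L→7; new cluster ALZ
  updated: d(ALZ,EO)=137/6, d(ALZ,J)=29, d(ALZ,Q)=106/3
step 4: merge (EO,J) at d=37/2; branch lengths EO→17/4, J→37/4; new cluster EJO
  updated: d(ALZ,EJO)=224/9, d(EJO,Q)=68/3
step 5: merge (EJO,Q) at d=68/3; branch lengths EJO→25/12, Q→34/3; new cluster EJOQ
  updated: d(ALZ,EJOQ)=55/2
step 6: merge (ALZ,EJOQ) at d=55/2; branch lengths ALZ→27/4, EJOQ→29/12; new cluster AEJLOQZ
final tree: (((A:3/2,Z:3/2):11/2,L:7):27/4,(((E:5,O:5):17/4,J:37/4):25/12,Q:34/3):29/12)
total length: 739/12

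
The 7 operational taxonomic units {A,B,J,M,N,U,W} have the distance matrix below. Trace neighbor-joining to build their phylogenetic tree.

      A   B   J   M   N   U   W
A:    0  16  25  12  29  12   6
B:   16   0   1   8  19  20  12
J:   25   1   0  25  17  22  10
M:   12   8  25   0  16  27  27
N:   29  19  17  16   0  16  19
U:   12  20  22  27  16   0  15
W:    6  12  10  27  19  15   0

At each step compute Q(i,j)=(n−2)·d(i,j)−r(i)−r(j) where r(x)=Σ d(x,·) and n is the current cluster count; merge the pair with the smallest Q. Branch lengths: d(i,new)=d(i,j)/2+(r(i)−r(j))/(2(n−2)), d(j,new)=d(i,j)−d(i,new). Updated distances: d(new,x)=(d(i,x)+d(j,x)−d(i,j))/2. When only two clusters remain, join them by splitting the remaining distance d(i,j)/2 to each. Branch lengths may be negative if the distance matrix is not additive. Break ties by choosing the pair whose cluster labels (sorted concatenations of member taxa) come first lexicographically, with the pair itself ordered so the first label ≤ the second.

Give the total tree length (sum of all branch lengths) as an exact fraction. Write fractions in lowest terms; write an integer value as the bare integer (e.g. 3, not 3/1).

375/8

1. join B+J (d=1, Q=-171) ⇒ BJ; edges |B|=-19/10, |J|=29/10
  updated: d(A,BJ)=20, d(BJ,M)=16, d(BJ,N)=35/2, d(BJ,U)=41/2, d(BJ,W)=21/2
2. join A+W (d=6, Q=-265/2) ⇒ AW; edges |A|=51/16, |W|=45/16
  updated: d(AW,BJ)=49/4, d(AW,M)=33/2, d(AW,N)=21, d(AW,U)=21/2
3. join AW+U (d=21/2, Q=-411/4) ⇒ AUW; edges |AW|=71/24, |U|=181/24
  updated: d(AUW,BJ)=89/8, d(AUW,M)=33/2, d(AUW,N)=53/4
4. join AUW+BJ (d=89/8, Q=-253/4) ⇒ ABJUW; edges |AUW|=37/8, |BJ|=13/2
  updated: d(ABJUW,M)=171/16, d(ABJUW,N)=157/16
5. join ABJUW+M (d=171/16, Q=-73/2) ⇒ ABJMUW; edges |ABJUW|=9/4, |M|=135/16
  updated: d(ABJMUW,N)=121/16
6. join ABJMUW+N (d=121/16) ⇒ ABJMNUW; edges |ABJMUW|=121/32, |N|=121/32
final tree: (((((A:51/16,W:45/16):71/24,U:181/24):37/8,(B:-19/10,J:29/10):13/2):9/4,M:135/16):121/32,N:121/32)
total length: 375/8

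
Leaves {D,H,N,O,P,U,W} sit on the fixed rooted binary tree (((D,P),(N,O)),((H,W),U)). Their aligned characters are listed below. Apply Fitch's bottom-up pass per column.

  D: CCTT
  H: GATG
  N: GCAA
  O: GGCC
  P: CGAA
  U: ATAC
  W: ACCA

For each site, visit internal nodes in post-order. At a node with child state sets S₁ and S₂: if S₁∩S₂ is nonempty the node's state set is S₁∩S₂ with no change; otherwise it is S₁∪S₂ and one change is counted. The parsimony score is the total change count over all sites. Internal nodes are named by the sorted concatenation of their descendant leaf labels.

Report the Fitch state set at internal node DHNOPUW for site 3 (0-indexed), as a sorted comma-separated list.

DP@0: {C} ∩ {C} = {C} (intersection, +0)
NO@0: {G} ∩ {G} = {G} (intersection, +0)
DNOP@0: {C} ∪ {G} = {C,G} (union, +1)
HW@0: {G} ∪ {A} = {A,G} (union, +1)
HUW@0: {A,G} ∩ {A} = {A} (intersection, +0)
DHNOPUW@0: {C,G} ∪ {A} = {A,C,G} (union, +1)
DP@1: {C} ∪ {G} = {C,G} (union, +1)
NO@1: {C} ∪ {G} = {C,G} (union, +1)
DNOP@1: {C,G} ∩ {C,G} = {C,G} (intersection, +0)
HW@1: {A} ∪ {C} = {A,C} (union, +1)
HUW@1: {A,C} ∪ {T} = {A,C,T} (union, +1)
DHNOPUW@1: {C,G} ∩ {A,C,T} = {C} (intersection, +0)
DP@2: {T} ∪ {A} = {A,T} (union, +1)
NO@2: {A} ∪ {C} = {A,C} (union, +1)
DNOP@2: {A,T} ∩ {A,C} = {A} (intersection, +0)
HW@2: {T} ∪ {C} = {C,T} (union, +1)
HUW@2: {C,T} ∪ {A} = {A,C,T} (union, +1)
DHNOPUW@2: {A} ∩ {A,C,T} = {A} (intersection, +0)
DP@3: {T} ∪ {A} = {A,T} (union, +1)
NO@3: {A} ∪ {C} = {A,C} (union, +1)
DNOP@3: {A,T} ∩ {A,C} = {A} (intersection, +0)
HW@3: {G} ∪ {A} = {A,G} (union, +1)
HUW@3: {A,G} ∪ {C} = {A,C,G} (union, +1)
DHNOPUW@3: {A} ∩ {A,C,G} = {A} (intersection, +0)
per-site changes: [3, 4, 4, 4]; total = 15

A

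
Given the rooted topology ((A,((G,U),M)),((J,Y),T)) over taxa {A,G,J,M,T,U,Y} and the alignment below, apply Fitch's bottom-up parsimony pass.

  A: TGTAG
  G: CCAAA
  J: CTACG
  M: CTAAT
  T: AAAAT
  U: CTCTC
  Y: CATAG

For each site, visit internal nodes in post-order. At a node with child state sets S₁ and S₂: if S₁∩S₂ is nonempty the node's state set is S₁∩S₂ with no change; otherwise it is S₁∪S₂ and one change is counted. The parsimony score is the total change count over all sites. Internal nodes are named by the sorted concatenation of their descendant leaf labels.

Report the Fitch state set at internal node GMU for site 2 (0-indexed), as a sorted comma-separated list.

site 0, node GU: G={C} ∩ U={C} → {C} (+0)
site 0, node GMU: GU={C} ∩ M={C} → {C} (+0)
site 0, node AGMU: A={T} ∪ GMU={C} → {C,T} (+1)
site 0, node JY: J={C} ∩ Y={C} → {C} (+0)
site 0, node JTY: JY={C} ∪ T={A} → {A,C} (+1)
site 0, node AGJMTUY: AGMU={C,T} ∩ JTY={A,C} → {C} (+0)
site 1, node GU: G={C} ∪ U={T} → {C,T} (+1)
site 1, node GMU: GU={C,T} ∩ M={T} → {T} (+0)
site 1, node AGMU: A={G} ∪ GMU={T} → {G,T} (+1)
site 1, node JY: J={T} ∪ Y={A} → {A,T} (+1)
site 1, node JTY: JY={A,T} ∩ T={A} → {A} (+0)
site 1, node AGJMTUY: AGMU={G,T} ∪ JTY={A} → {A,G,T} (+1)
site 2, node GU: G={A} ∪ U={C} → {A,C} (+1)
site 2, node GMU: GU={A,C} ∩ M={A} → {A} (+0)
site 2, node AGMU: A={T} ∪ GMU={A} → {A,T} (+1)
site 2, node JY: J={A} ∪ Y={T} → {A,T} (+1)
site 2, node JTY: JY={A,T} ∩ T={A} → {A} (+0)
site 2, node AGJMTUY: AGMU={A,T} ∩ JTY={A} → {A} (+0)
site 3, node GU: G={A} ∪ U={T} → {A,T} (+1)
site 3, node GMU: GU={A,T} ∩ M={A} → {A} (+0)
site 3, node AGMU: A={A} ∩ GMU={A} → {A} (+0)
site 3, node JY: J={C} ∪ Y={A} → {A,C} (+1)
site 3, node JTY: JY={A,C} ∩ T={A} → {A} (+0)
site 3, node AGJMTUY: AGMU={A} ∩ JTY={A} → {A} (+0)
site 4, node GU: G={A} ∪ U={C} → {A,C} (+1)
site 4, node GMU: GU={A,C} ∪ M={T} → {A,C,T} (+1)
site 4, node AGMU: A={G} ∪ GMU={A,C,T} → {A,C,G,T} (+1)
site 4, node JY: J={G} ∩ Y={G} → {G} (+0)
site 4, node JTY: JY={G} ∪ T={T} → {G,T} (+1)
site 4, node AGJMTUY: AGMU={A,C,G,T} ∩ JTY={G,T} → {G,T} (+0)
per-site changes: [2, 4, 3, 2, 4]; total = 15

A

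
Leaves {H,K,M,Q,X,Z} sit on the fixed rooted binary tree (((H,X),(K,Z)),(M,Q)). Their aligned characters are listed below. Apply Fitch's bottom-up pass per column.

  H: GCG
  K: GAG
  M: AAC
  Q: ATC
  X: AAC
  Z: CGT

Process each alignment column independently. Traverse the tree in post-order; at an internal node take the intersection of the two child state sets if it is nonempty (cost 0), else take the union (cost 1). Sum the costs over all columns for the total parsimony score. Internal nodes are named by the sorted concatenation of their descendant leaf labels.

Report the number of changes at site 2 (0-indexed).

3

site 0, node HX: H={G} ∪ X={A} → {A,G} (+1)
site 0, node KZ: K={G} ∪ Z={C} → {C,G} (+1)
site 0, node HKXZ: HX={A,G} ∩ KZ={C,G} → {G} (+0)
site 0, node MQ: M={A} ∩ Q={A} → {A} (+0)
site 0, node HKMQXZ: HKXZ={G} ∪ MQ={A} → {A,G} (+1)
site 1, node HX: H={C} ∪ X={A} → {A,C} (+1)
site 1, node KZ: K={A} ∪ Z={G} → {A,G} (+1)
site 1, node HKXZ: HX={A,C} ∩ KZ={A,G} → {A} (+0)
site 1, node MQ: M={A} ∪ Q={T} → {A,T} (+1)
site 1, node HKMQXZ: HKXZ={A} ∩ MQ={A,T} → {A} (+0)
site 2, node HX: H={G} ∪ X={C} → {C,G} (+1)
site 2, node KZ: K={G} ∪ Z={T} → {G,T} (+1)
site 2, node HKXZ: HX={C,G} ∩ KZ={G,T} → {G} (+0)
site 2, node MQ: M={C} ∩ Q={C} → {C} (+0)
site 2, node HKMQXZ: HKXZ={G} ∪ MQ={C} → {C,G} (+1)
per-site changes: [3, 3, 3]; total = 9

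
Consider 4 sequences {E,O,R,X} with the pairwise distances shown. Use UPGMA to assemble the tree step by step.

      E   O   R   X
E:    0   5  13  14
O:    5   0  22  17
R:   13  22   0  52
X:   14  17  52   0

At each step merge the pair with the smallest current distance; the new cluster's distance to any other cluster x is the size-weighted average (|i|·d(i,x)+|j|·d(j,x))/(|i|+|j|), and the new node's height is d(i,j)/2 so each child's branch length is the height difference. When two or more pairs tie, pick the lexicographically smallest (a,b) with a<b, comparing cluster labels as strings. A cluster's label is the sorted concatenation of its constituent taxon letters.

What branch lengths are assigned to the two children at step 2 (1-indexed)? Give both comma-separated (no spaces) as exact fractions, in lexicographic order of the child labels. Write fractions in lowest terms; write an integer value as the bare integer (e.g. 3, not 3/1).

1. join E+O (d=5) ⇒ EO; edges |E|=5/2, |O|=5/2
  updated: d(EO,R)=35/2, d(EO,X)=31/2
2. join EO+X (d=31/2) ⇒ EOX; edges |EO|=21/4, |X|=31/4
  updated: d(EOX,R)=29
3. join EOX+R (d=29) ⇒ EORX; edges |EOX|=27/4, |R|=29/2
final tree: (((E:5/2,O:5/2):21/4,X:31/4):27/4,R:29/2)
total length: 157/4

21/4,31/4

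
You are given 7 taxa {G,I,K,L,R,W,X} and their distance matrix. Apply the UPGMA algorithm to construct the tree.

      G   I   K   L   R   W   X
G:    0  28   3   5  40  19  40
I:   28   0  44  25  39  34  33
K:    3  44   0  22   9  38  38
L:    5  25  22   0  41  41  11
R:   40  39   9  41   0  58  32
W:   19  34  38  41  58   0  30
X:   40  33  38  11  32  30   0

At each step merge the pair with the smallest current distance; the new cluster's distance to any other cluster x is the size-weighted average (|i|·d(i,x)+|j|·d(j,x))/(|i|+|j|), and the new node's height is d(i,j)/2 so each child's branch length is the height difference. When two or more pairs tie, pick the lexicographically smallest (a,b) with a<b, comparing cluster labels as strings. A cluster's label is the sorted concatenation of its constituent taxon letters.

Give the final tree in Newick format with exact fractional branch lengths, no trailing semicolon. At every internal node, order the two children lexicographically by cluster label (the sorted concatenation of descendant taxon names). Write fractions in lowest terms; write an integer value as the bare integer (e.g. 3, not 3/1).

step 1: merge (G,K) at d=3; branch lengths G→3/2, K→3/2; new cluster GK
  updated: d(GK,I)=36, d(GK,L)=27/2, d(GK,R)=49/2, d(GK,W)=57/2, d(GK,X)=39
step 2: merge (L,X) at d=11; branch lengths L→11/2, X→11/2; new cluster LX
  updated: d(GK,LX)=105/4, d(I,LX)=29, d(LX,R)=73/2, d(LX,W)=71/2
step 3: merge (GK,R) at d=49/2; branch lengths GK→43/4, R→49/4; new cluster GKR
  updated: d(GKR,I)=37, d(GKR,LX)=89/3, d(GKR,W)=115/3
step 4: merge (I,LX) at d=29; branch lengths I→29/2, LX→9; new cluster ILX
  updated: d(GKR,ILX)=289/9, d(ILX,W)=35
step 5: merge (GKR,ILX) at d=289/9; branch lengths GKR→137/36, ILX→14/9; new cluster GIKLRX
  updated: d(GIKLRX,W)=110/3
step 6: merge (GIKLRX,W) at d=110/3; branch lengths GIKLRX→41/18, W→55/3; new cluster GIKLRWX
final tree: ((((G:3/2,K:3/2):43/4,R:49/4):137/36,(I:29/2,(L:11/2,X:11/2):9):14/9):41/18,W:55/3)
total length: 3113/36

((((G:3/2,K:3/2):43/4,R:49/4):137/36,(I:29/2,(L:11/2,X:11/2):9):14/9):41/18,W:55/3)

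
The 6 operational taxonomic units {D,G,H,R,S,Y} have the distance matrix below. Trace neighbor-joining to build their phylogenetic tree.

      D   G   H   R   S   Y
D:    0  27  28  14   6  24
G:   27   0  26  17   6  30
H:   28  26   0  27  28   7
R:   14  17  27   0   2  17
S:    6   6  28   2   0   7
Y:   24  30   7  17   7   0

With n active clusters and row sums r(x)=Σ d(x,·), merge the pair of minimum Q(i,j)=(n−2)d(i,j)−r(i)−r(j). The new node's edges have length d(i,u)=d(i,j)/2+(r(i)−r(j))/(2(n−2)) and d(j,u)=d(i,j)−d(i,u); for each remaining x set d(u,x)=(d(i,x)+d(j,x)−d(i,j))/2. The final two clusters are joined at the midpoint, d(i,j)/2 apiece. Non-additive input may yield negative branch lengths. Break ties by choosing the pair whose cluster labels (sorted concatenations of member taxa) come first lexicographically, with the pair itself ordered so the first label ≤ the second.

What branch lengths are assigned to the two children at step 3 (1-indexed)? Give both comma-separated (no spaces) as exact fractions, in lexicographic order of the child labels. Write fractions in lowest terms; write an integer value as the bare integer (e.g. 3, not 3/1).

step 1: merge (H,Y) at d=7, Q=-173; branch lengths H→59/8, Y→-3/8; new cluster HY
  updated: d(D,HY)=45/2, d(G,HY)=49/2, d(HY,R)=37/2, d(HY,S)=14
step 2: merge (G,S) at d=6, Q=-169/2; branch lengths G→43/4, S→-19/4; new cluster GS
  updated: d(D,GS)=27/2, d(GS,HY)=65/4, d(GS,R)=13/2
step 3: merge (D,HY) at d=45/2, Q=-249/4; branch lengths D→151/16, HY→209/16; new cluster DHY
  updated: d(DHY,GS)=29/8, d(DHY,R)=5
step 4: merge (DHY,GS) at d=29/8, Q=-121/8; branch lengths DHY→17/16, GS→41/16; new cluster DGHSY
  updated: d(DGHSY,R)=63/16
step 5: merge (DGHSY,R) at d=63/16; branch lengths DGHSY→63/32, R→63/32; new cluster DGHRSY
final tree: (((D:151/16,(H:59/8,Y:-3/8):209/16):17/16,(G:43/4,S:-19/4):41/16):63/32,R:63/32)
total length: 689/16

151/16,209/16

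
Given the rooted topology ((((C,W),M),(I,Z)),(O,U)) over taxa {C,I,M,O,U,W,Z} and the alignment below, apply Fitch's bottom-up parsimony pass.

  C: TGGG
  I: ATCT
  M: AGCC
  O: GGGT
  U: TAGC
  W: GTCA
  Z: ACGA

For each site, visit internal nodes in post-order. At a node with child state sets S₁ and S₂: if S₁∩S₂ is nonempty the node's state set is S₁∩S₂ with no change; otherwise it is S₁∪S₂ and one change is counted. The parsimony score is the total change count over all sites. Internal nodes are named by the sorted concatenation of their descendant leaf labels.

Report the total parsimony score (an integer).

[col 0] CW: children C:{T}, W:{G} ∪→ {G,T}; cost 1
[col 0] CMW: children CW:{G,T}, M:{A} ∪→ {A,G,T}; cost 1
[col 0] IZ: children I:{A}, Z:{A} ∩→ {A}; cost 0
[col 0] CIMWZ: children CMW:{A,G,T}, IZ:{A} ∩→ {A}; cost 0
[col 0] OU: children O:{G}, U:{T} ∪→ {G,T}; cost 1
[col 0] CIMOUWZ: children CIMWZ:{A}, OU:{G,T} ∪→ {A,G,T}; cost 1
[col 1] CW: children C:{G}, W:{T} ∪→ {G,T}; cost 1
[col 1] CMW: children CW:{G,T}, M:{G} ∩→ {G}; cost 0
[col 1] IZ: children I:{T}, Z:{C} ∪→ {C,T}; cost 1
[col 1] CIMWZ: children CMW:{G}, IZ:{C,T} ∪→ {C,G,T}; cost 1
[col 1] OU: children O:{G}, U:{A} ∪→ {A,G}; cost 1
[col 1] CIMOUWZ: children CIMWZ:{C,G,T}, OU:{A,G} ∩→ {G}; cost 0
[col 2] CW: children C:{G}, W:{C} ∪→ {C,G}; cost 1
[col 2] CMW: children CW:{C,G}, M:{C} ∩→ {C}; cost 0
[col 2] IZ: children I:{C}, Z:{G} ∪→ {C,G}; cost 1
[col 2] CIMWZ: children CMW:{C}, IZ:{C,G} ∩→ {C}; cost 0
[col 2] OU: children O:{G}, U:{G} ∩→ {G}; cost 0
[col 2] CIMOUWZ: children CIMWZ:{C}, OU:{G} ∪→ {C,G}; cost 1
[col 3] CW: children C:{G}, W:{A} ∪→ {A,G}; cost 1
[col 3] CMW: children CW:{A,G}, M:{C} ∪→ {A,C,G}; cost 1
[col 3] IZ: children I:{T}, Z:{A} ∪→ {A,T}; cost 1
[col 3] CIMWZ: children CMW:{A,C,G}, IZ:{A,T} ∩→ {A}; cost 0
[col 3] OU: children O:{T}, U:{C} ∪→ {C,T}; cost 1
[col 3] CIMOUWZ: children CIMWZ:{A}, OU:{C,T} ∪→ {A,C,T}; cost 1
per-site changes: [4, 4, 3, 5]; total = 16

16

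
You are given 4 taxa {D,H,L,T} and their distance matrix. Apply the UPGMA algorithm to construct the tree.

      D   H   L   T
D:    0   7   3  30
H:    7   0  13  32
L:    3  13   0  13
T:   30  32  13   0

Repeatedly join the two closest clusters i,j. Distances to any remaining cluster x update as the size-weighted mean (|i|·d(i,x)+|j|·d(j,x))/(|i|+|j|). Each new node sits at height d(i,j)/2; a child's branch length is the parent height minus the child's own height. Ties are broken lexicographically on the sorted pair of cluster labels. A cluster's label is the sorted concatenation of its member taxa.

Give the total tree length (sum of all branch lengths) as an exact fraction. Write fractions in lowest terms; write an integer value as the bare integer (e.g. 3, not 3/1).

63/2

1. join D+L (d=3) ⇒ DL; edges |D|=3/2, |L|=3/2
  updated: d(DL,H)=10, d(DL,T)=43/2
2. join DL+H (d=10) ⇒ DHL; edges |DL|=7/2, |H|=5
  updated: d(DHL,T)=25
3. join DHL+T (d=25) ⇒ DHLT; edges |DHL|=15/2, |T|=25/2
final tree: (((D:3/2,L:3/2):7/2,H:5):15/2,T:25/2)
total length: 63/2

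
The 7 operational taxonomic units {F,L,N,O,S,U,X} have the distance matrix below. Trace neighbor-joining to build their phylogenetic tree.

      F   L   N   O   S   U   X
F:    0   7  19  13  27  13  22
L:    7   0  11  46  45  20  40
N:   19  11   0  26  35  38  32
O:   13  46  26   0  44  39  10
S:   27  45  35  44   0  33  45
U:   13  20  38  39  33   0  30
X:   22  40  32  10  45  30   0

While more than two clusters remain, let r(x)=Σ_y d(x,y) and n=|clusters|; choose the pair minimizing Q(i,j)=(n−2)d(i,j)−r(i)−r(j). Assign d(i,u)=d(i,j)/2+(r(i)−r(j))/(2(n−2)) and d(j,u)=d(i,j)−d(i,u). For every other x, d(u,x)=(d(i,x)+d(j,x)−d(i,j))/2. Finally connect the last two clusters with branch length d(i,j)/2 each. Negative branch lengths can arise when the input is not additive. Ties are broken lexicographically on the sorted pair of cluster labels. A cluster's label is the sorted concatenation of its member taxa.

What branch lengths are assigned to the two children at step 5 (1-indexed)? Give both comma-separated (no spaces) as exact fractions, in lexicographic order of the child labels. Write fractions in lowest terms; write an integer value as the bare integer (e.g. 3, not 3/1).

1. join O+X (d=10, Q=-307) ⇒ OX; edges |O|=49/10, |X|=51/10
  updated: d(F,OX)=25/2, d(L,OX)=38, d(N,OX)=24, d(OX,S)=79/2, d(OX,U)=59/2
2. join L+N (d=11, Q=-204) ⇒ LN; edges |L|=19/4, |N|=25/4
  updated: d(F,LN)=15/2, d(LN,OX)=51/2, d(LN,S)=69/2, d(LN,U)=47/2
3. join S+U (d=33, Q=-134) ⇒ SU; edges |S|=67/3, |U|=32/3
  updated: d(F,SU)=7/2, d(LN,SU)=25/2, d(OX,SU)=18
4. join F+OX (d=25/2, Q=-109/2) ⇒ FOX; edges |F|=-15/8, |OX|=115/8
  updated: d(FOX,LN)=41/4, d(FOX,SU)=9/2
5. join FOX+LN (d=41/4, Q=-109/4) ⇒ FLNOX; edges |FOX|=9/8, |LN|=73/8
  updated: d(FLNOX,SU)=27/8
6. join FLNOX+SU (d=27/8) ⇒ FLNOSUX; edges |FLNOX|=27/16, |SU|=27/16
final tree: (((F:-15/8,(O:49/10,X:51/10):115/8):9/8,(L:19/4,N:25/4):73/8):27/16,(S:67/3,U:32/3):27/16)
total length: 641/8

9/8,73/8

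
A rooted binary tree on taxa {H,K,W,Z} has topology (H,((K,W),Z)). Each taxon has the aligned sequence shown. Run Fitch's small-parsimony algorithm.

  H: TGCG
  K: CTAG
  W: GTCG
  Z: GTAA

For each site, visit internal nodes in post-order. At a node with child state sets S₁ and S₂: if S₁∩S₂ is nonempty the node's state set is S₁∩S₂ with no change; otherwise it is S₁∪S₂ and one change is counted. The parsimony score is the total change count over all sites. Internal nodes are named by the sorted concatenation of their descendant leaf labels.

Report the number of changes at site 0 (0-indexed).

2

site 0, node KW: K={C} ∪ W={G} → {C,G} (+1)
site 0, node KWZ: KW={C,G} ∩ Z={G} → {G} (+0)
site 0, node HKWZ: H={T} ∪ KWZ={G} → {G,T} (+1)
site 1, node KW: K={T} ∩ W={T} → {T} (+0)
site 1, node KWZ: KW={T} ∩ Z={T} → {T} (+0)
site 1, node HKWZ: H={G} ∪ KWZ={T} → {G,T} (+1)
site 2, node KW: K={A} ∪ W={C} → {A,C} (+1)
site 2, node KWZ: KW={A,C} ∩ Z={A} → {A} (+0)
site 2, node HKWZ: H={C} ∪ KWZ={A} → {A,C} (+1)
site 3, node KW: K={G} ∩ W={G} → {G} (+0)
site 3, node KWZ: KW={G} ∪ Z={A} → {A,G} (+1)
site 3, node HKWZ: H={G} ∩ KWZ={A,G} → {G} (+0)
per-site changes: [2, 1, 2, 1]; total = 6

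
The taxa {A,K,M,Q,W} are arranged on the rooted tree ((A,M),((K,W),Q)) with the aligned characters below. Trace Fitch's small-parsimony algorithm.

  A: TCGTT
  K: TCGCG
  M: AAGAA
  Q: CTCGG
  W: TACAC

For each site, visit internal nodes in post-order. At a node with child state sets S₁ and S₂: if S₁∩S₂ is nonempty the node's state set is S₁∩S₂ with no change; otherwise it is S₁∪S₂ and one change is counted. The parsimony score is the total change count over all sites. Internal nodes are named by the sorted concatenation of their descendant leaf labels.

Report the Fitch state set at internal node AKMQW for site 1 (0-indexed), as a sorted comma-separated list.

A,C

[col 0] AM: children A:{T}, M:{A} ∪→ {A,T}; cost 1
[col 0] KW: children K:{T}, W:{T} ∩→ {T}; cost 0
[col 0] KQW: children KW:{T}, Q:{C} ∪→ {C,T}; cost 1
[col 0] AKMQW: children AM:{A,T}, KQW:{C,T} ∩→ {T}; cost 0
[col 1] AM: children A:{C}, M:{A} ∪→ {A,C}; cost 1
[col 1] KW: children K:{C}, W:{A} ∪→ {A,C}; cost 1
[col 1] KQW: children KW:{A,C}, Q:{T} ∪→ {A,C,T}; cost 1
[col 1] AKMQW: children AM:{A,C}, KQW:{A,C,T} ∩→ {A,C}; cost 0
[col 2] AM: children A:{G}, M:{G} ∩→ {G}; cost 0
[col 2] KW: children K:{G}, W:{C} ∪→ {C,G}; cost 1
[col 2] KQW: children KW:{C,G}, Q:{C} ∩→ {C}; cost 0
[col 2] AKMQW: children AM:{G}, KQW:{C} ∪→ {C,G}; cost 1
[col 3] AM: children A:{T}, M:{A} ∪→ {A,T}; cost 1
[col 3] KW: children K:{C}, W:{A} ∪→ {A,C}; cost 1
[col 3] KQW: children KW:{A,C}, Q:{G} ∪→ {A,C,G}; cost 1
[col 3] AKMQW: children AM:{A,T}, KQW:{A,C,G} ∩→ {A}; cost 0
[col 4] AM: children A:{T}, M:{A} ∪→ {A,T}; cost 1
[col 4] KW: children K:{G}, W:{C} ∪→ {C,G}; cost 1
[col 4] KQW: children KW:{C,G}, Q:{G} ∩→ {G}; cost 0
[col 4] AKMQW: children AM:{A,T}, KQW:{G} ∪→ {A,G,T}; cost 1
per-site changes: [2, 3, 2, 3, 3]; total = 13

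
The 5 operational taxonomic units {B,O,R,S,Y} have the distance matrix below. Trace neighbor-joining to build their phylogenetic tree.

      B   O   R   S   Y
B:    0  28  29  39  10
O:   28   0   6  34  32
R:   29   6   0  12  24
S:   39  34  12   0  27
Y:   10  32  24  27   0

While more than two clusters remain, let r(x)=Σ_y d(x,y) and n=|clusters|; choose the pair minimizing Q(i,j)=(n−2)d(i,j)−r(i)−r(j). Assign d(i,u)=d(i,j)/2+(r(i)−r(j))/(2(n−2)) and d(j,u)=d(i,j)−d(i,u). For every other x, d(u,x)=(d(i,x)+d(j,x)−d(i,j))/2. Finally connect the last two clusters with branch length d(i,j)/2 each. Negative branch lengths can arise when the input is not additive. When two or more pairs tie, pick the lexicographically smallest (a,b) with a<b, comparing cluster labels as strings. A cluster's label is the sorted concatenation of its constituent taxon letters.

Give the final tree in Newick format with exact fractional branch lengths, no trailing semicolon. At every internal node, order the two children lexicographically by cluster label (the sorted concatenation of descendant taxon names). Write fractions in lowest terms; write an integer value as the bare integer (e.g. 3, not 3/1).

1. join B+Y (d=10, Q=-169) ⇒ BY; edges |B|=43/6, |Y|=17/6
  updated: d(BY,O)=25, d(BY,R)=43/2, d(BY,S)=28
2. join BY+S (d=28, Q=-185/2) ⇒ BSY; edges |BY|=113/8, |S|=111/8
  updated: d(BSY,O)=31/2, d(BSY,R)=11/4
3. join BSY+O (d=31/2, Q=-97/4) ⇒ BOSY; edges |BSY|=49/8, |O|=75/8
  updated: d(BOSY,R)=-27/8
4. join BOSY+R (d=-27/8) ⇒ BORSY; edges |BOSY|=-27/16, |R|=-27/16
final tree: ((((B:43/6,Y:17/6):113/8,S:111/8):49/8,O:75/8):-27/16,R:-27/16)
total length: 401/8

((((B:43/6,Y:17/6):113/8,S:111/8):49/8,O:75/8):-27/16,R:-27/16)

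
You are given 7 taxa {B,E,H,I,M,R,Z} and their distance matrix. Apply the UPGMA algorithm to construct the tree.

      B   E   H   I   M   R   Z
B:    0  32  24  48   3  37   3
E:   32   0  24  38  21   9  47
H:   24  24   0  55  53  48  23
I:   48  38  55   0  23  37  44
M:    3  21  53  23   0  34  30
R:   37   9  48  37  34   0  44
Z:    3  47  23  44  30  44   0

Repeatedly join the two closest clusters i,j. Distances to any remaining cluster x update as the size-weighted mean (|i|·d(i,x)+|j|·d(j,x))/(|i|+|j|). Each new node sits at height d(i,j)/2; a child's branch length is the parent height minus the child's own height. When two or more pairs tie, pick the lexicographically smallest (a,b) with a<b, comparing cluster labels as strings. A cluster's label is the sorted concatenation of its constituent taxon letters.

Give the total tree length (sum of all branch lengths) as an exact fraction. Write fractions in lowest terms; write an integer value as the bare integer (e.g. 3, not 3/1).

iteration 1: select B,M (d=3); attach at lengths (3/2, 3/2); label the merged cluster BM
  updated: d(BM,E)=53/2, d(BM,H)=77/2, d(BM,I)=71/2, d(BM,R)=71/2, d(BM,Z)=33/2
iteration 2: select E,R (d=9); attach at lengths (9/2, 9/2); label the merged cluster ER
  updated: d(BM,ER)=31, d(ER,H)=36, d(ER,I)=75/2, d(ER,Z)=91/2
iteration 3: select BM,Z (d=33/2); attach at lengths (27/4, 33/4); label the merged cluster BMZ
  updated: d(BMZ,ER)=215/6, d(BMZ,H)=100/3, d(BMZ,I)=115/3
iteration 4: select BMZ,H (d=100/3); attach at lengths (101/12, 50/3); label the merged cluster BHMZ
  updated: d(BHMZ,ER)=287/8, d(BHMZ,I)=85/2
iteration 5: select BHMZ,ER (d=287/8); attach at lengths (61/48, 215/16); label the merged cluster BEHMRZ
  updated: d(BEHMRZ,I)=245/6
iteration 6: select BEHMRZ,I (d=245/6); attach at lengths (119/48, 245/12); label the merged cluster BEHIMRZ
final tree: (((((B:3/2,M:3/2):27/4,Z:33/4):101/12,H:50/3):61/48,(E:9/2,R:9/2):215/16):119/48,I:245/12)
total length: 1435/16

1435/16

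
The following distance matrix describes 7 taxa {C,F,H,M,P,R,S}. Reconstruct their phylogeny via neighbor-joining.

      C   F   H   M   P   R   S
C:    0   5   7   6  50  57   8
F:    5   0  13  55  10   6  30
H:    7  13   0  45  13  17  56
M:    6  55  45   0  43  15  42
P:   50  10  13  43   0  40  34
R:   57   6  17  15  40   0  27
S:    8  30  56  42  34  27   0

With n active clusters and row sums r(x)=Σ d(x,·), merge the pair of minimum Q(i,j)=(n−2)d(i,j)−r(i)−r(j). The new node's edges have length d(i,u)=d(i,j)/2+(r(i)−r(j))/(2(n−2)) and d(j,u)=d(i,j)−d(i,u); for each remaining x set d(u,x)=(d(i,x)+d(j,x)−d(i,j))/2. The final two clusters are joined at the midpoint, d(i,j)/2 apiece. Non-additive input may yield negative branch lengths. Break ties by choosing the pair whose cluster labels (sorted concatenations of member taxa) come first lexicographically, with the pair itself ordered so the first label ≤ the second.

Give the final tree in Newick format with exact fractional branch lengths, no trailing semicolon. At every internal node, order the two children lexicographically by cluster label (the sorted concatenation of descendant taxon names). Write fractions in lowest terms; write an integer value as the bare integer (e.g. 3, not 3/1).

step 1: merge (C,M) at d=6, Q=-309; branch lengths C→-43/10, M→103/10; new cluster CM
  updated: d(CM,F)=27, d(CM,H)=23, d(CM,P)=87/2, d(CM,R)=33, d(CM,S)=22
step 2: merge (CM,S) at d=22, Q=-459/2; branch lengths CM→135/16, S→217/16; new cluster CMS
  updated: d(CMS,F)=35/2, d(CMS,H)=57/2, d(CMS,P)=111/4, d(CMS,R)=19
step 3: merge (H,P) at d=13, Q=-493/4; branch lengths H→79/24, P→233/24; new cluster HP
  updated: d(CMS,HP)=173/8, d(F,HP)=5, d(HP,R)=22
step 4: merge (CMS,R) at d=19, Q=-537/8; branch lengths CMS→393/32, R→215/32; new cluster CMRS
  updated: d(CMRS,F)=9/4, d(CMRS,HP)=197/16
step 5: merge (CMRS,F) at d=9/4, Q=-313/16; branch lengths CMRS→153/32, F→-81/32; new cluster CFMRS
  updated: d(CFMRS,HP)=241/32
step 6: merge (CFMRS,HP) at d=241/32; branch lengths CFMRS→241/64, HP→241/64; new cluster CFHMPRS
final tree: (((((C:-43/10,M:103/10):135/16,S:217/16):393/32,R:215/32):153/32,F:-81/32):241/64,(H:79/24,P:233/24):241/64)
total length: 2233/32

(((((C:-43/10,M:103/10):135/16,S:217/16):393/32,R:215/32):153/32,F:-81/32):241/64,(H:79/24,P:233/24):241/64)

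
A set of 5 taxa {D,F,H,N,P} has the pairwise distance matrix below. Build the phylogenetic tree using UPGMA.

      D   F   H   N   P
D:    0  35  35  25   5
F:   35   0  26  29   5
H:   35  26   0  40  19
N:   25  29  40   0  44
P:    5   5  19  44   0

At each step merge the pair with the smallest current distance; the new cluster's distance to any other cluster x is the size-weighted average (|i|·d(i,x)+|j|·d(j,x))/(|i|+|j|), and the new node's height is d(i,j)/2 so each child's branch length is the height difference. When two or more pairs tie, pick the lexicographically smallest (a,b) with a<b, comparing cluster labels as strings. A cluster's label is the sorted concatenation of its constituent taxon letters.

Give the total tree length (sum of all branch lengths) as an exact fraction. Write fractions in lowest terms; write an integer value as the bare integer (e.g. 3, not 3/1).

181/3

step 1: merge (D,P) at d=5; branch lengths D→5/2, P→5/2; new cluster DP
  updated: d(DP,F)=20, d(DP,H)=27, d(DP,N)=69/2
step 2: merge (DP,F) at d=20; branch lengths DP→15/2, F→10; new cluster DFP
  updated: d(DFP,H)=80/3, d(DFP,N)=98/3
step 3: merge (DFP,H) at d=80/3; branch lengths DFP→10/3, H→40/3; new cluster DFHP
  updated: d(DFHP,N)=69/2
step 4: merge (DFHP,N) at d=69/2; branch lengths DFHP→47/12, N→69/4; new cluster DFHNP
final tree: ((((D:5/2,P:5/2):15/2,F:10):10/3,H:40/3):47/12,N:69/4)
total length: 181/3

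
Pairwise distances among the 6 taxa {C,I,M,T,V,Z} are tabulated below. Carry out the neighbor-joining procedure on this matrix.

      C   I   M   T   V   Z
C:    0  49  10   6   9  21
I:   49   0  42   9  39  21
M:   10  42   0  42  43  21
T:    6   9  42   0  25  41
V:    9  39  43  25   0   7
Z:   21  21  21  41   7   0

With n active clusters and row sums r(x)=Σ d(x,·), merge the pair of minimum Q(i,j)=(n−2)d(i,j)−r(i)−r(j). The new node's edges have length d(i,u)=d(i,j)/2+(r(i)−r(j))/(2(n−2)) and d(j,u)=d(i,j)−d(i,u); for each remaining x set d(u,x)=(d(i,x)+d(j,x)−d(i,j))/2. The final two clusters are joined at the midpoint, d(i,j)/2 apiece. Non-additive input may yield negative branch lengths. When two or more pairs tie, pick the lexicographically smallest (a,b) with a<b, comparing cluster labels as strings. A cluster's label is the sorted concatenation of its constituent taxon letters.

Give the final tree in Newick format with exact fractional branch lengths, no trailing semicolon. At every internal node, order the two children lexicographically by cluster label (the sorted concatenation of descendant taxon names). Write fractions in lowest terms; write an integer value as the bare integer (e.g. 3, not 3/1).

iteration 1: select I,T (d=9, Q=-247); attach at lengths (73/8, -1/8); label the merged cluster IT
  updated: d(C,IT)=23, d(IT,M)=75/2, d(IT,V)=55/2, d(IT,Z)=53/2
iteration 2: select C,M (d=10, Q=-289/2); attach at lengths (-37/12, 157/12); label the merged cluster CM
  updated: d(CM,IT)=101/4, d(CM,V)=21, d(CM,Z)=16
iteration 3: select CM,IT (d=101/4, Q=-91); attach at lengths (67/8, 135/8); label the merged cluster CIMT
  updated: d(CIMT,V)=93/8, d(CIMT,Z)=69/8
iteration 4: select CIMT,V (d=93/8, Q=-109/4); attach at lengths (53/8, 5); label the merged cluster CIMTV
  updated: d(CIMTV,Z)=2
iteration 5: select CIMTV,Z (d=2); attach at lengths (1, 1); label the merged cluster CIMTVZ
final tree: ((((C:-37/12,M:157/12):67/8,(I:73/8,T:-1/8):135/8):53/8,V:5):1,Z:1)
total length: 463/8

((((C:-37/12,M:157/12):67/8,(I:73/8,T:-1/8):135/8):53/8,V:5):1,Z:1)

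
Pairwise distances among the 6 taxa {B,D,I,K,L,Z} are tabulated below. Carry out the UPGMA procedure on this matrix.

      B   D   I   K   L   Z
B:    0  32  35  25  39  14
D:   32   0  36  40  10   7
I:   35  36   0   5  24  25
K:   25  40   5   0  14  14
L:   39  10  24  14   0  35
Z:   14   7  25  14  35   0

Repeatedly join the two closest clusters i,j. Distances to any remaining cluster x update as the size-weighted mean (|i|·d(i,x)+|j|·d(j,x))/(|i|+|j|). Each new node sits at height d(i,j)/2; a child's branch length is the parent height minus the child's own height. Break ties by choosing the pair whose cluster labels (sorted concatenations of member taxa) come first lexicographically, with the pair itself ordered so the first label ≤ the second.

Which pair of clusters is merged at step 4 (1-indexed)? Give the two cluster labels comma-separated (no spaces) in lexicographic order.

B,DZ

iteration 1: select I,K (d=5); attach at lengths (5/2, 5/2); label the merged cluster IK
  updated: d(B,IK)=30, d(D,IK)=38, d(IK,L)=19, d(IK,Z)=39/2
iteration 2: select D,Z (d=7); attach at lengths (7/2, 7/2); label the merged cluster DZ
  updated: d(B,DZ)=23, d(DZ,IK)=115/4, d(DZ,L)=45/2
iteration 3: select IK,L (d=19); attach at lengths (7, 19/2); label the merged cluster IKL
  updated: d(B,IKL)=33, d(DZ,IKL)=80/3
iteration 4: select B,DZ (d=23); attach at lengths (23/2, 8); label the merged cluster BDZ
  updated: d(BDZ,IKL)=259/9
iteration 5: select BDZ,IKL (d=259/9); attach at lengths (26/9, 44/9); label the merged cluster BDIKLZ
final tree: ((B:23/2,(D:7/2,Z:7/2):8):26/9,((I:5/2,K:5/2):7,L:19/2):44/9)
total length: 502/9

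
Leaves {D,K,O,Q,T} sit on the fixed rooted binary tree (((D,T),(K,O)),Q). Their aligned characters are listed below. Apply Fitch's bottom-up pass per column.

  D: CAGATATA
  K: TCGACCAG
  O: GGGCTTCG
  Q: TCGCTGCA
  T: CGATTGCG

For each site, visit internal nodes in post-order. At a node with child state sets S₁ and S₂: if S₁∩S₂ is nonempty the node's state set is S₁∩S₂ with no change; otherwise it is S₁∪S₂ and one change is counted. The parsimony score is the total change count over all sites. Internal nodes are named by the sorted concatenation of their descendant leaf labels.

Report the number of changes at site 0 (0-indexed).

site 0, node DT: D={C} ∩ T={C} → {C} (+0)
site 0, node KO: K={T} ∪ O={G} → {G,T} (+1)
site 0, node DKOT: DT={C} ∪ KO={G,T} → {C,G,T} (+1)
site 0, node DKOQT: DKOT={C,G,T} ∩ Q={T} → {T} (+0)
site 1, node DT: D={A} ∪ T={G} → {A,G} (+1)
site 1, node KO: K={C} ∪ O={G} → {C,G} (+1)
site 1, node DKOT: DT={A,G} ∩ KO={C,G} → {G} (+0)
site 1, node DKOQT: DKOT={G} ∪ Q={C} → {C,G} (+1)
site 2, node DT: D={G} ∪ T={A} → {A,G} (+1)
site 2, node KO: K={G} ∩ O={G} → {G} (+0)
site 2, node DKOT: DT={A,G} ∩ KO={G} → {G} (+0)
site 2, node DKOQT: DKOT={G} ∩ Q={G} → {G} (+0)
site 3, node DT: D={A} ∪ T={T} → {A,T} (+1)
site 3, node KO: K={A} ∪ O={C} → {A,C} (+1)
site 3, node DKOT: DT={A,T} ∩ KO={A,C} → {A} (+0)
site 3, node DKOQT: DKOT={A} ∪ Q={C} → {A,C} (+1)
site 4, node DT: D={T} ∩ T={T} → {T} (+0)
site 4, node KO: K={C} ∪ O={T} → {C,T} (+1)
site 4, node DKOT: DT={T} ∩ KO={C,T} → {T} (+0)
site 4, node DKOQT: DKOT={T} ∩ Q={T} → {T} (+0)
site 5, node DT: D={A} ∪ T={G} → {A,G} (+1)
site 5, node KO: K={C} ∪ O={T} → {C,T} (+1)
site 5, node DKOT: DT={A,G} ∪ KO={C,T} → {A,C,G,T} (+1)
site 5, node DKOQT: DKOT={A,C,G,T} ∩ Q={G} → {G} (+0)
site 6, node DT: D={T} ∪ T={C} → {C,T} (+1)
site 6, node KO: K={A} ∪ O={C} → {A,C} (+1)
site 6, node DKOT: DT={C,T} ∩ KO={A,C} → {C} (+0)
site 6, node DKOQT: DKOT={C} ∩ Q={C} → {C} (+0)
site 7, node DT: D={A} ∪ T={G} → {A,G} (+1)
site 7, node KO: K={G} ∩ O={G} → {G} (+0)
site 7, node DKOT: DT={A,G} ∩ KO={G} → {G} (+0)
site 7, node DKOQT: DKOT={G} ∪ Q={A} → {A,G} (+1)
per-site changes: [2, 3, 1, 3, 1, 3, 2, 2]; total = 17

2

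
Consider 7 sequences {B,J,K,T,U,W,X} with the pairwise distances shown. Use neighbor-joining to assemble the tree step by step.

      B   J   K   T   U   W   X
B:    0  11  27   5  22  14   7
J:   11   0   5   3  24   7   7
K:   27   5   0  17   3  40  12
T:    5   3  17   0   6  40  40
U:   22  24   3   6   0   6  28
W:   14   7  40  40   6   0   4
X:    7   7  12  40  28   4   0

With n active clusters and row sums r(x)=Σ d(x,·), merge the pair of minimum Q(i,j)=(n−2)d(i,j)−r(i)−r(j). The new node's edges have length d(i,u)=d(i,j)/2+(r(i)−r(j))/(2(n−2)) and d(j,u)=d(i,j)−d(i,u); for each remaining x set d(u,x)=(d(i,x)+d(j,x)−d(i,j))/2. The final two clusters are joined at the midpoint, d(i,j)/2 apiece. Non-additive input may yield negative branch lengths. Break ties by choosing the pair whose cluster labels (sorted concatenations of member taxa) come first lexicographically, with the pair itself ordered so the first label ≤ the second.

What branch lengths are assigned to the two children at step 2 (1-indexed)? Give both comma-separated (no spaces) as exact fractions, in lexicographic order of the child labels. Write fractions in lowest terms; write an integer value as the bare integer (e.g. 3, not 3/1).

1. join W+X (d=4, Q=-189) ⇒ WX; edges |W|=33/10, |X|=7/10
  updated: d(B,WX)=17/2, d(J,WX)=5, d(K,WX)=24, d(T,WX)=38, d(U,WX)=15
2. join K+U (d=3, Q=-134) ⇒ KU; edges |K|=9/4, |U|=3/4
  updated: d(B,KU)=23, d(J,KU)=13, d(KU,T)=10, d(KU,WX)=18
3. join B+WX (d=17/2, Q=-183/2) ⇒ BWX; edges |B|=7/12, |WX|=95/12
  updated: d(BWX,J)=15/4, d(BWX,KU)=65/4, d(BWX,T)=69/4
4. join BWX+J (d=15/4, Q=-99/2) ⇒ BJWX; edges |BWX|=25/4, |J|=-5/2
  updated: d(BJWX,KU)=51/4, d(BJWX,T)=33/4
5. join BJWX+KU (d=51/4, Q=-31) ⇒ BJKUWX; edges |BJWX|=11/2, |KU|=29/4
  updated: d(BJKUWX,T)=11/4
6. join BJKUWX+T (d=11/4) ⇒ BJKTUWX; edges |BJKUWX|=11/8, |T|=11/8
final tree: ((((B:7/12,(W:33/10,X:7/10):95/12):25/4,J:-5/2):11/2,(K:9/4,U:3/4):29/4):11/8,T:11/8)
total length: 139/4

9/4,3/4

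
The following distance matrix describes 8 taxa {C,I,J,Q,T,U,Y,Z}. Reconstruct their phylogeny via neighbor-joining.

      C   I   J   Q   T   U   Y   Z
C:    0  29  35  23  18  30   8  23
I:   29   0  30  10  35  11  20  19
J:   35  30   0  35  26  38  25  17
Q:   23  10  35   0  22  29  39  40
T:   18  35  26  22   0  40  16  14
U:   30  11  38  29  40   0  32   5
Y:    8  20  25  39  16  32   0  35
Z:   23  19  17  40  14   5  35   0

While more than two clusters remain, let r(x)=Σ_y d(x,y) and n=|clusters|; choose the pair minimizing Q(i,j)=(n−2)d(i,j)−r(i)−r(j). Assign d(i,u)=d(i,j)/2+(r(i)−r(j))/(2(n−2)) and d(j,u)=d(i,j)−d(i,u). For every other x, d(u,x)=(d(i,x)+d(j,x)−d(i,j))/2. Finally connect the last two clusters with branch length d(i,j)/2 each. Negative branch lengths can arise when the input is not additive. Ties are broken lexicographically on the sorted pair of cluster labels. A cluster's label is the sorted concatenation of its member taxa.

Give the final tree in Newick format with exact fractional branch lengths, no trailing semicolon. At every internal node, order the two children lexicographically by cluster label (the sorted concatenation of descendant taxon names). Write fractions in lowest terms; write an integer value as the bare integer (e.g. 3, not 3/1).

step 1: merge (U,Z) at d=5, Q=-308; branch lengths U→31/6, Z→-1/6; new cluster UZ
  updated: d(C,UZ)=24, d(I,UZ)=25/2, d(J,UZ)=25, d(Q,UZ)=32, d(T,UZ)=49/2, d(UZ,Y)=31
step 2: merge (I,Q) at d=10, Q=-495/2; branch lengths I→51/20, Q→149/20; new cluster IQ
  updated: d(C,IQ)=21, d(IQ,J)=55/2, d(IQ,T)=47/2, d(IQ,UZ)=69/4, d(IQ,Y)=49/2
step 3: merge (C,Y) at d=8, Q=-357/2; branch lengths C→67/16, Y→61/16; new cluster CY
  updated: d(CY,IQ)=75/4, d(CY,J)=26, d(CY,T)=13, d(CY,UZ)=47/2
step 4: merge (CY,T) at d=13, Q=-517/4; branch lengths CY→133/24, T→179/24; new cluster CTY
  updated: d(CTY,IQ)=117/8, d(CTY,J)=39/2, d(CTY,UZ)=35/2
step 5: merge (CTY,J) at d=39/2, Q=-677/8; branch lengths CTY→149/32, J→475/32; new cluster CJTY
  updated: d(CJTY,IQ)=181/16, d(CJTY,UZ)=23/2
step 6: merge (CJTY,IQ) at d=181/16, Q=-641/16; branch lengths CJTY→89/32, IQ→273/32; new cluster CIJQTY
  updated: d(CIJQTY,UZ)=279/32
step 7: merge (CIJQTY,UZ) at d=279/32; branch lengths CIJQTY→279/64, UZ→279/64; new cluster CIJQTUYZ
final tree: (((((C:67/16,Y:61/16):133/24,T:179/24):149/32,J:475/32):89/32,(I:51/20,Q:149/20):273/32):279/64,(U:31/6,Z:-1/6):279/64)
total length: 2417/32

(((((C:67/16,Y:61/16):133/24,T:179/24):149/32,J:475/32):89/32,(I:51/20,Q:149/20):273/32):279/64,(U:31/6,Z:-1/6):279/64)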